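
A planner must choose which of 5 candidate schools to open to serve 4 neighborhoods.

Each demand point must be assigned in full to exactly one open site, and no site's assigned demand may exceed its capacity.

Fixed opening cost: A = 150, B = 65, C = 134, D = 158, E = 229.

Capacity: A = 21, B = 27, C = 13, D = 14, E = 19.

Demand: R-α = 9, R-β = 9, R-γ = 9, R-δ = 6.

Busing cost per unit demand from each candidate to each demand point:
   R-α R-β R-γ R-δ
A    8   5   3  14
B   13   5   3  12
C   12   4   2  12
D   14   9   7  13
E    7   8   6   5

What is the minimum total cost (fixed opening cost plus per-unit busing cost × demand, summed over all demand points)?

431

Open {A, B}; cheapest assignment that respects the capacities:
  A (cap 21, load 18): R-α, R-β — cost 9×8 + 9×5 = 117
  B (cap 27, load 15): R-γ, R-δ — cost 9×3 + 6×12 = 99
  Shipping 216, fixed 215 → total 431.
  Any other capacity-feasible assignment to {A, B} ships for at least 216.
Compare {B, C}: its best feasible assignment gives total 451.
Compare {B, E}: its best feasible assignment gives total 459.
Every other set of open sites that can feasibly serve all demand totals ≥ 451 even under its best assignment. Minimum: 431.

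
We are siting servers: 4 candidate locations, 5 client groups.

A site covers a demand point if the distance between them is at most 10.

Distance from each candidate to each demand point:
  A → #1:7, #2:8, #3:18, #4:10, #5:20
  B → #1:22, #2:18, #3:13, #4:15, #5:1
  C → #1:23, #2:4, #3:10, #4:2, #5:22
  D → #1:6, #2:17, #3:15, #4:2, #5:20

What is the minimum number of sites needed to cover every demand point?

3

Coverage sets (demand points within 10 of each site):
  A: {#1, #2, #4}
  B: {#5}
  C: {#2, #3, #4}
  D: {#1, #4}
No 2 sites suffice: every size-2 union leaves at least one demand point uncovered.
But {A, B, C} covers everything, so the minimum is 3.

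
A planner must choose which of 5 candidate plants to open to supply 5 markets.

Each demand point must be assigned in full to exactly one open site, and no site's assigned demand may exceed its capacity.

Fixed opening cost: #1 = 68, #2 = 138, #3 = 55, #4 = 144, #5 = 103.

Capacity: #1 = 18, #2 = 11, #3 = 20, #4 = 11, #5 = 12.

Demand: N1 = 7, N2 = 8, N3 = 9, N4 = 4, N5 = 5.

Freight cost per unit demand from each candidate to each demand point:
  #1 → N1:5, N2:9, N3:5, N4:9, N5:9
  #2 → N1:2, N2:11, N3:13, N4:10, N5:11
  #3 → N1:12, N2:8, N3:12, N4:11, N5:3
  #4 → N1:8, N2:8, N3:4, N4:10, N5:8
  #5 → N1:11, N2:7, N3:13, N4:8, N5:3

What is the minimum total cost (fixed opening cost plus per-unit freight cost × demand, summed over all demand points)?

326

Open {#1, #3}; cheapest assignment that respects the capacities:
  #1 (cap 18, load 16): N1, N3 — cost 7×5 + 9×5 = 80
  #3 (cap 20, load 17): N2, N4, N5 — cost 8×8 + 4×11 + 5×3 = 123
  Shipping 203, fixed 123 → total 326.
  Any other capacity-feasible assignment to {#1, #3} ships for at least 203.
Compare {#1, #3, #5}: its best feasible assignment gives total 409.
Compare {#1, #2, #3}: its best feasible assignment gives total 435.
Every other set of open sites that can feasibly serve all demand totals ≥ 409 even under its best assignment. Minimum: 326.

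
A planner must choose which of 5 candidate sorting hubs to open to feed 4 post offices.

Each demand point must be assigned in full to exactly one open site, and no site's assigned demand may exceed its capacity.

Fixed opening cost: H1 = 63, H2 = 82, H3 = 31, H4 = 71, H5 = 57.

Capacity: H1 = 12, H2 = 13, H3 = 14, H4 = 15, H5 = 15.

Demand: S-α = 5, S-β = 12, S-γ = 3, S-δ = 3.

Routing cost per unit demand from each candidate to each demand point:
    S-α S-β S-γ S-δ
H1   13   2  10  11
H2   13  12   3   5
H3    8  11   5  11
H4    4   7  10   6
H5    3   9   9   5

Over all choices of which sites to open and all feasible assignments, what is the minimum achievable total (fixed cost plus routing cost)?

Open {H1, H5}; cheapest assignment that respects the capacities:
  H1 (cap 12, load 12): S-β — cost 12×2 = 24
  H5 (cap 15, load 11): S-α, S-γ, S-δ — cost 5×3 + 3×9 + 3×5 = 57
  Shipping 81, fixed 120 → total 201.
  Any other capacity-feasible assignment to {H1, H5} ships for at least 81.
Compare {H1, H3}: its best feasible assignment gives total 206.
Compare {H1, H3, H5}: its best feasible assignment gives total 220.
Every other set of open sites that can feasibly serve all demand totals ≥ 206 even under its best assignment. Minimum: 201.

201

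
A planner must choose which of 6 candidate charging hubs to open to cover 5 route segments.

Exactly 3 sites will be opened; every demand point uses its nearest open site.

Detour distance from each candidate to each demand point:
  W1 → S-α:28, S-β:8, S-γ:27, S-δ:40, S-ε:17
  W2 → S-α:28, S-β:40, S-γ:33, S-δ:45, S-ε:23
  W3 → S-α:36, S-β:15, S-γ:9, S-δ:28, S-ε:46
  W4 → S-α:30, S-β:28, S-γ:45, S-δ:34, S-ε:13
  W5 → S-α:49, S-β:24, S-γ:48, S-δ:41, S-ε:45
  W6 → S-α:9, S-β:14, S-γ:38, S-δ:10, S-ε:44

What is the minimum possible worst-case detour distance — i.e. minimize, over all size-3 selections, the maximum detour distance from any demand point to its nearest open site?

Open {W3, W4, W6}.
  Farthest demand point is S-β at detour distance 14 (to W6); all others are ≤ 14.
With {W1, W3, W6} the worst case is 17.
With {W2, W3, W6} the worst case is 23.
No size-3 selection achieves below 14.

14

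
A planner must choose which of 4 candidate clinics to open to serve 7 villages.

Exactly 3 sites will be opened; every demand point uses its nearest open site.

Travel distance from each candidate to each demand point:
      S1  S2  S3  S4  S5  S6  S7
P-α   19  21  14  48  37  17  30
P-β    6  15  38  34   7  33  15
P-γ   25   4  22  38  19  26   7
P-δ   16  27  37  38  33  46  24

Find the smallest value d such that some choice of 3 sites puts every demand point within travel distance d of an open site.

Open {P-α, P-β, P-γ}.
  Farthest demand point is S4 at travel distance 34 (to P-β); all others are ≤ 34.
With {P-α, P-β, P-δ} the worst case is 34.
With {P-β, P-γ, P-δ} the worst case is 34.
No size-3 selection achieves below 34.

34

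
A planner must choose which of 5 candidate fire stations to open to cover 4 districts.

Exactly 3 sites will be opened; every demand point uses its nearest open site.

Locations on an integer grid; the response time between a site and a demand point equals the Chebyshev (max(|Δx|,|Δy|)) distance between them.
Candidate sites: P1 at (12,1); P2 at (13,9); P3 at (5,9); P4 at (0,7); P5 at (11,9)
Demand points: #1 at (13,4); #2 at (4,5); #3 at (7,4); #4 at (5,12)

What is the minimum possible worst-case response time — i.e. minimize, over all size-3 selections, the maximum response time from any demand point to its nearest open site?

5

Open {P1, P2, P3}.
  Farthest demand point is #3 at response time 5 (to P1); all others are ≤ 5.
With {P1, P2, P4} the worst case is 5.
With {P1, P3, P4} the worst case is 5.
No size-3 selection achieves below 5.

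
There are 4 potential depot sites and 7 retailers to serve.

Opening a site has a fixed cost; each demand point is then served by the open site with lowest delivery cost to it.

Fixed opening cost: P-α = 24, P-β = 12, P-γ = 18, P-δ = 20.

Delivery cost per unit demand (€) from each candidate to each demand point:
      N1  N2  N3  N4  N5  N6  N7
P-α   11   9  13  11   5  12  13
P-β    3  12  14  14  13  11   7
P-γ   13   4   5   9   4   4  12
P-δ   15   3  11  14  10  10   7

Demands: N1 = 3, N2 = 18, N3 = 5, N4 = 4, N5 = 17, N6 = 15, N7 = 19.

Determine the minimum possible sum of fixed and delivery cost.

433

Open {P-β, P-γ}: assign each demand point to its cheapest open site.
  N1→P-β 3×3=9, N2→P-γ 18×4=72, N3→P-γ 5×5=25, N4→P-γ 4×9=36, N5→P-γ 17×4=68, N6→P-γ 15×4=60, N7→P-β 19×7=133
  delivery cost 403, fixed 30 → total 433.
Compare {P-β, P-γ, P-δ}: delivery cost 385 + fixed 50 = 435.
Compare {P-γ, P-δ}: delivery cost 415 + fixed 38 = 453.
Compare {P-α, P-β, P-γ}: delivery cost 403 + fixed 54 = 457.
All other subsets cost ≥ 435. Minimum total cost: 433.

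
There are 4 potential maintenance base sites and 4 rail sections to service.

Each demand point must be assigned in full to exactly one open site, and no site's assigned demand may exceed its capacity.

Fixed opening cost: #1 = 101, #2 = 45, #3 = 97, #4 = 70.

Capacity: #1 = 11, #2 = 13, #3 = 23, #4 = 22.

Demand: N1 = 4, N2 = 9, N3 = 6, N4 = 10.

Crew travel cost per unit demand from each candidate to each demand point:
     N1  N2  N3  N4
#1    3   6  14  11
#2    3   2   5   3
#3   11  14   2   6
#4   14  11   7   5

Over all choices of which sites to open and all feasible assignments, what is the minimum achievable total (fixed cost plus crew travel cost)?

Open {#2, #4}; cheapest assignment that respects the capacities:
  #2 (cap 13, load 13): N1, N2 — cost 4×3 + 9×2 = 30
  #4 (cap 22, load 16): N3, N4 — cost 6×7 + 10×5 = 92
  Shipping 122, fixed 115 → total 237.
  Any other capacity-feasible assignment to {#2, #4} ships for at least 122.
Compare {#2, #3}: its best feasible assignment gives total 244.
Compare {#2, #3, #4}: its best feasible assignment gives total 304.
Every other set of open sites that can feasibly serve all demand totals ≥ 244 even under its best assignment. Minimum: 237.

237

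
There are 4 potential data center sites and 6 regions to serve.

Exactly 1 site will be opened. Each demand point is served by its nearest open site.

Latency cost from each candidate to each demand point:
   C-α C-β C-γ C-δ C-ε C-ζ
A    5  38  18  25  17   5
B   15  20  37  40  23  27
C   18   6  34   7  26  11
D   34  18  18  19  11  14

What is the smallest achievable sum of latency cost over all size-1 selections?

Open {C}.
  C-α→C 18, C-β→C 6, C-γ→C 34, C-δ→C 7, C-ε→C 26, C-ζ→C 11  ⇒ total 102.
Compare {A}: total 108.
Compare {D}: total 114.
No size-1 selection does better; minimum is 102.

102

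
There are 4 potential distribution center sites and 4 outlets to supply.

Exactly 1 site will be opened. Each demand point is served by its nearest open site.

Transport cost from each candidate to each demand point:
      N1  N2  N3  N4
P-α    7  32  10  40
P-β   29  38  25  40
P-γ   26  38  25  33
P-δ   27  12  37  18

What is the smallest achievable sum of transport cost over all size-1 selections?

Open {P-α}.
  N1→P-α 7, N2→P-α 32, N3→P-α 10, N4→P-α 40  ⇒ total 89.
Compare {P-δ}: total 94.
Compare {P-γ}: total 122.
No size-1 selection does better; minimum is 89.

89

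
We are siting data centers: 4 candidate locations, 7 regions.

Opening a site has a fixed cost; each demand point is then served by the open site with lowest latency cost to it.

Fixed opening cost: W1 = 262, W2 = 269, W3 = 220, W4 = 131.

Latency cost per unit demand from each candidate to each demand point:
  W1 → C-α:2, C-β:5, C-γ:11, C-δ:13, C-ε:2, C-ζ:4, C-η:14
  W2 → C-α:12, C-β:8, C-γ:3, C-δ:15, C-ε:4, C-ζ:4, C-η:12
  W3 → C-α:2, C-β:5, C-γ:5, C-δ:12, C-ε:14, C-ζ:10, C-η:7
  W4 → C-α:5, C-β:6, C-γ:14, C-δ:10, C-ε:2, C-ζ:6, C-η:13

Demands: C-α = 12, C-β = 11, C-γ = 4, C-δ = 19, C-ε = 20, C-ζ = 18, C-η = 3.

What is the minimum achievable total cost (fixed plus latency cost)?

690

Open {W4}: assign each demand point to its cheapest open site.
  C-α→W4 12×5=60, C-β→W4 11×6=66, C-γ→W4 4×14=56, C-δ→W4 19×10=190, C-ε→W4 20×2=40, C-ζ→W4 18×6=108, C-η→W4 3×13=39
  latency cost 559, fixed 131 → total 690.
Compare {W1}: latency cost 524 + fixed 262 = 786.
Compare {W3, W4}: latency cost 458 + fixed 351 = 809.
Compare {W1, W4}: latency cost 464 + fixed 393 = 857.
All other subsets cost ≥ 786. Minimum total cost: 690.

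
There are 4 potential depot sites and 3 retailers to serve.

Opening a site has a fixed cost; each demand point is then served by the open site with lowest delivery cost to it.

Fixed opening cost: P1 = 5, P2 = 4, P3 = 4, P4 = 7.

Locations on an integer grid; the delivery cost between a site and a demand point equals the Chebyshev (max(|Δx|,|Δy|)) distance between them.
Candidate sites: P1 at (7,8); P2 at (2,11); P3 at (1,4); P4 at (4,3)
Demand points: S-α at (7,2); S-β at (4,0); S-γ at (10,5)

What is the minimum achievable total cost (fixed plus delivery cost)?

Open {P4}: assign each demand point to its cheapest open site.
  S-α→P4 3, S-β→P4 3, S-γ→P4 6
  delivery cost 12, fixed 7 → total 19.
Compare {P1, P4}: delivery cost 9 + fixed 12 = 21.
Compare {P1}: delivery cost 17 + fixed 5 = 22.
Compare {P1, P3}: delivery cost 13 + fixed 9 = 22.
All other subsets cost ≥ 21. Minimum total cost: 19.

19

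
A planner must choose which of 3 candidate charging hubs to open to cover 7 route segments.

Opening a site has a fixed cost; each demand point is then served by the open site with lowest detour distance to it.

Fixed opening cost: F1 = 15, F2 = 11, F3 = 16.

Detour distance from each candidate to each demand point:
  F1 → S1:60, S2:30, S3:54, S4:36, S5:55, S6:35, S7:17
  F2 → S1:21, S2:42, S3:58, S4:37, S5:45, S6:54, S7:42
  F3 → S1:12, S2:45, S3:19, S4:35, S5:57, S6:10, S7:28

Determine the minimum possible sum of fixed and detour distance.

Open {F1, F3}: assign each demand point to its cheapest open site.
  S1→F3 12, S2→F1 30, S3→F3 19, S4→F3 35, S5→F1 55, S6→F3 10, S7→F1 17
  detour distance 178, fixed 31 → total 209.
Compare {F1, F2, F3}: detour distance 168 + fixed 42 = 210.
Compare {F2, F3}: detour distance 191 + fixed 27 = 218.
Compare {F3}: detour distance 206 + fixed 16 = 222.
All other subsets cost ≥ 210. Minimum total cost: 209.

209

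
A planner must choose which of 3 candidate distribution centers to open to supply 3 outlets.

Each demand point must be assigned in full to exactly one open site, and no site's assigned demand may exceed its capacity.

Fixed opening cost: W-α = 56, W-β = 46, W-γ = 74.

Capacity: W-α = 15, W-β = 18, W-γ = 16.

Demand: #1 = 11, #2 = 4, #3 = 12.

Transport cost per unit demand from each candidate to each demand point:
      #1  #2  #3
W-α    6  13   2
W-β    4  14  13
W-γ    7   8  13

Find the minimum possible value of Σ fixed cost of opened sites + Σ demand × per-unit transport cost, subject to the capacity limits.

226

Open {W-α, W-β}; cheapest assignment that respects the capacities:
  W-α (cap 15, load 12): #3 — cost 12×2 = 24
  W-β (cap 18, load 15): #1, #2 — cost 11×4 + 4×14 = 100
  Shipping 124, fixed 102 → total 226.
  Any other capacity-feasible assignment to {W-α, W-β} ships for at least 124.
Compare {W-α, W-γ}: its best feasible assignment gives total 263.
Compare {W-α, W-β, W-γ}: its best feasible assignment gives total 276.
Every other set of open sites that can feasibly serve all demand totals ≥ 263 even under its best assignment. Minimum: 226.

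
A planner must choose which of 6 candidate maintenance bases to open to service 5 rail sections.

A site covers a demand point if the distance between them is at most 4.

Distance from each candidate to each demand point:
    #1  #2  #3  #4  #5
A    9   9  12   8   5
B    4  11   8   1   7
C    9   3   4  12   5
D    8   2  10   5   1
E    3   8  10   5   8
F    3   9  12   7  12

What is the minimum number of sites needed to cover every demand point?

Coverage sets (demand points within 4 of each site):
  A: {}
  B: {#1, #4}
  C: {#2, #3}
  D: {#2, #5}
  E: {#1}
  F: {#1}
No 2 sites suffice: every size-2 union leaves at least one demand point uncovered.
But {B, C, D} covers everything, so the minimum is 3.

3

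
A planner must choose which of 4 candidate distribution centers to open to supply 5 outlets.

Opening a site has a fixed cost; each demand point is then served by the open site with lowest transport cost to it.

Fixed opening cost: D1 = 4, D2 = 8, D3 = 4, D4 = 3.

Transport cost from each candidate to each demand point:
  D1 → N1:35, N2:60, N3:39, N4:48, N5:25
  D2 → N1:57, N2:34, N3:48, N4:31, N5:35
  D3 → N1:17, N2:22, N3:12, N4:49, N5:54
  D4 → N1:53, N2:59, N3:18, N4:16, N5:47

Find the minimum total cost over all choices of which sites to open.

Open {D1, D3, D4}: assign each demand point to its cheapest open site.
  N1→D3 17, N2→D3 22, N3→D3 12, N4→D4 16, N5→D1 25
  transport cost 92, fixed 11 → total 103.
Compare {D1, D2, D3, D4}: transport cost 92 + fixed 19 = 111.
Compare {D2, D3, D4}: transport cost 102 + fixed 15 = 117.
Compare {D3, D4}: transport cost 114 + fixed 7 = 121.
All other subsets cost ≥ 111. Minimum total cost: 103.

103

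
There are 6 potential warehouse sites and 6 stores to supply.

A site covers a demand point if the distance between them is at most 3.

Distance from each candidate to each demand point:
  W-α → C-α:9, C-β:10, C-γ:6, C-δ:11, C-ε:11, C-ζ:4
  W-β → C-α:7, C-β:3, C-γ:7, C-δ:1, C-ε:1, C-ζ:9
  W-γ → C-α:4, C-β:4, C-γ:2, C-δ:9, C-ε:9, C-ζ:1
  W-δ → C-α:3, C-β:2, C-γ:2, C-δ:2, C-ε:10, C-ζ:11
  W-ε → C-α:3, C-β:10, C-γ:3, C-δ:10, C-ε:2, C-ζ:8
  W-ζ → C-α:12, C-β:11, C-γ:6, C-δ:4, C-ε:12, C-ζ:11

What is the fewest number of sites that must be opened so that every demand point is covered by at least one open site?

3

Coverage sets (demand points within 3 of each site):
  W-α: {}
  W-β: {C-β, C-δ, C-ε}
  W-γ: {C-γ, C-ζ}
  W-δ: {C-α, C-β, C-γ, C-δ}
  W-ε: {C-α, C-γ, C-ε}
  W-ζ: {}
No 2 sites suffice: every size-2 union leaves at least one demand point uncovered.
But {W-β, W-γ, W-δ} covers everything, so the minimum is 3.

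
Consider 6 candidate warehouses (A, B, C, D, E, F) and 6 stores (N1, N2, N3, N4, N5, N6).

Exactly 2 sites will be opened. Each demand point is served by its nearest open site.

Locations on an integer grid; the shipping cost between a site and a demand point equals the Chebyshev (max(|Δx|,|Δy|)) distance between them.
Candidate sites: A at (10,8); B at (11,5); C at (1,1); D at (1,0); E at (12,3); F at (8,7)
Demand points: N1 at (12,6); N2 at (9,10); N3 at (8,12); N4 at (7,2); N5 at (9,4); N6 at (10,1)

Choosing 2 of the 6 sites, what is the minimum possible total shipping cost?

17

Open {A, B}.
  N1→B 1, N2→A 2, N3→A 4, N4→B 4, N5→B 2, N6→B 4  ⇒ total 17.
Compare {A, E}: total 18.
Compare {B, F}: total 19.
No size-2 selection does better; minimum is 17.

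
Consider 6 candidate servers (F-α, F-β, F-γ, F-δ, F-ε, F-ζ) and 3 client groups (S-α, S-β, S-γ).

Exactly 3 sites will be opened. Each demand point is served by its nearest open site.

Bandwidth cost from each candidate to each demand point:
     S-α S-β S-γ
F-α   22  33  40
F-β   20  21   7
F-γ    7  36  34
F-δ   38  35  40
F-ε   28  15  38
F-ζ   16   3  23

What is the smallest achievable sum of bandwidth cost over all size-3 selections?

Open {F-β, F-γ, F-ζ}.
  S-α→F-γ 7, S-β→F-ζ 3, S-γ→F-β 7  ⇒ total 17.
Compare {F-α, F-β, F-ζ}: total 26.
Compare {F-β, F-δ, F-ζ}: total 26.
No size-3 selection does better; minimum is 17.

17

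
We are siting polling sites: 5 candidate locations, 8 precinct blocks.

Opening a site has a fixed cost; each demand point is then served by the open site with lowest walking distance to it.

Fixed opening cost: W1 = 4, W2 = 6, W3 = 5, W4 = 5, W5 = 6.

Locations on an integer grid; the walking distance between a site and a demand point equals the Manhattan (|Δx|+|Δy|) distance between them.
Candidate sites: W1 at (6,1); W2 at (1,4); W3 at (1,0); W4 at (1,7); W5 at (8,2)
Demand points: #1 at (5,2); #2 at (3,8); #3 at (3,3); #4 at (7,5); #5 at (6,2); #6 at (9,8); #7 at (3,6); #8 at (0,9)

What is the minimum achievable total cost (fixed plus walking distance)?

40

Open {W1, W4}: assign each demand point to its cheapest open site.
  #1→W1 2, #2→W4 3, #3→W1 5, #4→W1 5, #5→W1 1, #6→W4 9, #7→W4 3, #8→W4 3
  walking distance 31, fixed 9 → total 40.
Compare {W4, W5}: walking distance 31 + fixed 11 = 42.
Compare {W1, W4, W5}: walking distance 28 + fixed 15 = 43.
Compare {W1, W2, W4}: walking distance 29 + fixed 15 = 44.
All other subsets cost ≥ 42. Minimum total cost: 40.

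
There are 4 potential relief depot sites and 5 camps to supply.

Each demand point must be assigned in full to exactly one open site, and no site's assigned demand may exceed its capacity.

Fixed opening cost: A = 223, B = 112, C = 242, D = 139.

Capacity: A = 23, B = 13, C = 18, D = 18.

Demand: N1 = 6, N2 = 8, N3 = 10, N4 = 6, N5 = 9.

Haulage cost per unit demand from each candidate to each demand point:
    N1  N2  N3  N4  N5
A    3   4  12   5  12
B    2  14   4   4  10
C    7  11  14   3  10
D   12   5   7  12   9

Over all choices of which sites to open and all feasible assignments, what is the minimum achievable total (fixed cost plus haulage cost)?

628

Open {A, D}; cheapest assignment that respects the capacities:
  A (cap 23, load 21): N1, N4, N5 — cost 6×3 + 6×5 + 9×12 = 156
  D (cap 18, load 18): N2, N3 — cost 8×5 + 10×7 = 110
  Shipping 266, fixed 362 → total 628.
  Any other capacity-feasible assignment to {A, D} ships for at least 266.
Compare {A, B, D}: its best feasible assignment gives total 675.
Compare {B, C, D}: its best feasible assignment gives total 714.
Every other set of open sites that can feasibly serve all demand totals ≥ 675 even under its best assignment. Minimum: 628.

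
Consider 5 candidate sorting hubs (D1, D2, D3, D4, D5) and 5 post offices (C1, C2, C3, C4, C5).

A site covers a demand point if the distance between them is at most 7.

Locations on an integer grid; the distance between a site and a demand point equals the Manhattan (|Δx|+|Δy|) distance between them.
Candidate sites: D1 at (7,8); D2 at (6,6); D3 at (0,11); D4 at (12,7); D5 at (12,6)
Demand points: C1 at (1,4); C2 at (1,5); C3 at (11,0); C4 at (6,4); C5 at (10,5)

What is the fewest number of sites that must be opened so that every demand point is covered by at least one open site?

Coverage sets (demand points within 7 of each site):
  D1: {C4, C5}
  D2: {C1, C2, C4, C5}
  D3: {C2}
  D4: {C5}
  D5: {C3, C5}
No single site covers all 5 demand points.
But {D2, D5} covers everything, so the minimum is 2.

2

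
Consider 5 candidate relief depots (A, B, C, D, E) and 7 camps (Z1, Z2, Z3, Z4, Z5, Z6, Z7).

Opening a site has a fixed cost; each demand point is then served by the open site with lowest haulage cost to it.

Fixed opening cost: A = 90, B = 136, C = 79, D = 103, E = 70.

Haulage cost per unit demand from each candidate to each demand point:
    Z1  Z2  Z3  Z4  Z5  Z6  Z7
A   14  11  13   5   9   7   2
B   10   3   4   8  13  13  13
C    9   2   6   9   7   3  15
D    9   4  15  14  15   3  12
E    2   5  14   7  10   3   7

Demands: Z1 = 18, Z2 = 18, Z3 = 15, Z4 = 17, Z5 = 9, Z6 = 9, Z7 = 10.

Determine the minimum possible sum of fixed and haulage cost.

590

Open {C, E}: assign each demand point to its cheapest open site.
  Z1→E 18×2=36, Z2→C 18×2=36, Z3→C 15×6=90, Z4→E 17×7=119, Z5→C 9×7=63, Z6→C 9×3=27, Z7→E 10×7=70
  haulage cost 441, fixed 149 → total 590.
Compare {A, C, E}: haulage cost 357 + fixed 239 = 596.
Compare {A, C}: haulage cost 483 + fixed 169 = 652.
Compare {A, B, E}: haulage cost 363 + fixed 296 = 659.
All other subsets cost ≥ 596. Minimum total cost: 590.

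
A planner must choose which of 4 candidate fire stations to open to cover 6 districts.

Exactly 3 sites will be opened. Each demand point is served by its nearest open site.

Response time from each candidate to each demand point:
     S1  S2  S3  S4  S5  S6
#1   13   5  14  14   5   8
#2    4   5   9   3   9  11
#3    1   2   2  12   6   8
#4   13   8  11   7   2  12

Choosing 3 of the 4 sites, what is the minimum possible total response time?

18

Open {#2, #3, #4}.
  S1→#3 1, S2→#3 2, S3→#3 2, S4→#2 3, S5→#4 2, S6→#3 8  ⇒ total 18.
Compare {#1, #2, #3}: total 21.
Compare {#1, #3, #4}: total 22.
No size-3 selection does better; minimum is 18.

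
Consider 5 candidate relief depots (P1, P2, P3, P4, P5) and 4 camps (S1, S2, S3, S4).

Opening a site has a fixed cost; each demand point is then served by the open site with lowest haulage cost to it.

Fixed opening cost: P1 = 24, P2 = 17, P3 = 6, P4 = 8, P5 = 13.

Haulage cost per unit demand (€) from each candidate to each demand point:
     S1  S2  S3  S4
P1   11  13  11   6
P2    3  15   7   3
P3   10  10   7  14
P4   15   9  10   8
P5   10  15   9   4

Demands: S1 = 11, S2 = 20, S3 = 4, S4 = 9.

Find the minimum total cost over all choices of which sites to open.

293

Open {P2, P4}: assign each demand point to its cheapest open site.
  S1→P2 11×3=33, S2→P4 20×9=180, S3→P2 4×7=28, S4→P2 9×3=27
  haulage cost 268, fixed 25 → total 293.
Compare {P2, P3, P4}: haulage cost 268 + fixed 31 = 299.
Compare {P2, P4, P5}: haulage cost 268 + fixed 38 = 306.
Compare {P2, P3}: haulage cost 288 + fixed 23 = 311.
All other subsets cost ≥ 299. Minimum total cost: 293.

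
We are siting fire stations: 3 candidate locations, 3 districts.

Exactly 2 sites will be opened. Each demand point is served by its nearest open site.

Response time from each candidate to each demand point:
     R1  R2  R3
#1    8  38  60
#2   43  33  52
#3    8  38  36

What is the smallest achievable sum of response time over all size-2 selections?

77

Open {#2, #3}.
  R1→#3 8, R2→#2 33, R3→#3 36  ⇒ total 77.
Compare {#1, #3}: total 82.
Compare {#1, #2}: total 93.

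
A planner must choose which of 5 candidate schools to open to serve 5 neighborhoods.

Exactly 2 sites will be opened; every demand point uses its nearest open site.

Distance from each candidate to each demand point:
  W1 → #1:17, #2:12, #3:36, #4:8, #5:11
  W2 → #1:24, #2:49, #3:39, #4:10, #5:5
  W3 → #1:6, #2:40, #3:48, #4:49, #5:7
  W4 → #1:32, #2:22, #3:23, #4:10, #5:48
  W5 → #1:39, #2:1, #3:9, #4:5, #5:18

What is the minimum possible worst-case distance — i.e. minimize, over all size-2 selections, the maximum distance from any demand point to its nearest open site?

9

Open {W3, W5}.
  Farthest demand point is #3 at distance 9 (to W5); all others are ≤ 9.
With {W1, W5} the worst case is 17.
With {W1, W4} the worst case is 23.
No size-2 selection achieves below 9.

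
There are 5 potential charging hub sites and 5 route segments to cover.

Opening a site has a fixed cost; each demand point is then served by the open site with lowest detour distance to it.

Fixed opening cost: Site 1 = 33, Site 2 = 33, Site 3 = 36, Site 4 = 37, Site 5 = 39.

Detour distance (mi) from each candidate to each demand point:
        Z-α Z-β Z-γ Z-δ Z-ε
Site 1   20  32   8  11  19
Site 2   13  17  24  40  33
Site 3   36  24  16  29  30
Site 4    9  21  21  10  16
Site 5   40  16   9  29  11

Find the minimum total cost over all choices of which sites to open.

114

Open {Site 4}: assign each demand point to its cheapest open site.
  Z-α→Site 4 9, Z-β→Site 4 21, Z-γ→Site 4 21, Z-δ→Site 4 10, Z-ε→Site 4 16
  detour distance 77, fixed 37 → total 114.
Compare {Site 1}: detour distance 90 + fixed 33 = 123.
Compare {Site 4, Site 5}: detour distance 55 + fixed 76 = 131.
Compare {Site 1, Site 2}: detour distance 68 + fixed 66 = 134.
All other subsets cost ≥ 123. Minimum total cost: 114.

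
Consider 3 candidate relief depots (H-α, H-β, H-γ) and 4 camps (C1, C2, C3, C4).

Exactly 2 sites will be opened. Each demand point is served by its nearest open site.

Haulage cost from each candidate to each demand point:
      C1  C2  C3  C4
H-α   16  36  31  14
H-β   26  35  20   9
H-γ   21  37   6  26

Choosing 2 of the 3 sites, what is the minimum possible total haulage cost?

Open {H-β, H-γ}.
  C1→H-γ 21, C2→H-β 35, C3→H-γ 6, C4→H-β 9  ⇒ total 71.
Compare {H-α, H-γ}: total 72.
Compare {H-α, H-β}: total 80.

71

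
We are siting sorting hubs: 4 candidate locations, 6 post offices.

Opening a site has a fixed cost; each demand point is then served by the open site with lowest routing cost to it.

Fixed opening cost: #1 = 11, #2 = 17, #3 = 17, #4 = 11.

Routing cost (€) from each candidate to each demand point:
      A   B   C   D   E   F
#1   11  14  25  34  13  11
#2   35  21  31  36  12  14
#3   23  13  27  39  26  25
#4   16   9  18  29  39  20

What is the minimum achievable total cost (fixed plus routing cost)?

113

Open {#1, #4}: assign each demand point to its cheapest open site.
  A→#1 11, B→#4 9, C→#4 18, D→#4 29, E→#1 13, F→#1 11
  routing cost 91, fixed 22 → total 113.
Compare {#1}: routing cost 108 + fixed 11 = 119.
Compare {#2, #4}: routing cost 98 + fixed 28 = 126.
Compare {#1, #2, #4}: routing cost 90 + fixed 39 = 129.
All other subsets cost ≥ 119. Minimum total cost: 113.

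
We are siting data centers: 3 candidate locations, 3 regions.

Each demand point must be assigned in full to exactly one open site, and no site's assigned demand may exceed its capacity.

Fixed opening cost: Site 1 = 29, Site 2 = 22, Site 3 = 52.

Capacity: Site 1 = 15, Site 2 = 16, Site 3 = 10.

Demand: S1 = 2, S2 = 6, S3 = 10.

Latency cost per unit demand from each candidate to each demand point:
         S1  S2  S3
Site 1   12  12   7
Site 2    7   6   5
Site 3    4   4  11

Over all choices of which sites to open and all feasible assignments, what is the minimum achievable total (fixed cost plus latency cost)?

Open {Site 2, Site 3}; cheapest assignment that respects the capacities:
  Site 2 (cap 16, load 10): S3 — cost 10×5 = 50
  Site 3 (cap 10, load 8): S1, S2 — cost 2×4 + 6×4 = 32
  Shipping 82, fixed 74 → total 156.
  Any other capacity-feasible assignment to {Site 2, Site 3} ships for at least 82.
Compare {Site 1, Site 2}: its best feasible assignment gives total 161.
Compare {Site 1, Site 3}: its best feasible assignment gives total 183.
Every other set of open sites that can feasibly serve all demand totals ≥ 161 even under its best assignment. Minimum: 156.

156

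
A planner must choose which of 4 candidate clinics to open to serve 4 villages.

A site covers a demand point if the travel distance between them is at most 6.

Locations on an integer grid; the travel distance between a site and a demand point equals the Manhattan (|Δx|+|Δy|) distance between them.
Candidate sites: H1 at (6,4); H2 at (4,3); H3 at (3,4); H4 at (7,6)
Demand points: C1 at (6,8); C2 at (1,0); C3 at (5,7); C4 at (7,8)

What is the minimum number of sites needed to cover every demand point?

2

Coverage sets (demand points within 6 of each site):
  H1: {C1, C3, C4}
  H2: {C2, C3}
  H3: {C2, C3}
  H4: {C1, C3, C4}
No single site covers all 4 demand points.
But {H1, H2} covers everything, so the minimum is 2.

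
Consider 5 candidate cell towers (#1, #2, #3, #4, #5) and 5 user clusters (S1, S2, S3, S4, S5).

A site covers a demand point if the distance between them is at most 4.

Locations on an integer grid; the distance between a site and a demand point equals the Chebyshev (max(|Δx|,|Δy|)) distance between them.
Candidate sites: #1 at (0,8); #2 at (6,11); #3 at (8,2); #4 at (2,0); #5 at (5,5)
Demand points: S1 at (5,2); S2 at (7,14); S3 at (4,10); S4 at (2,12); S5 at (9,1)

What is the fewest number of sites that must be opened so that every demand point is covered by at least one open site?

Coverage sets (demand points within 4 of each site):
  #1: {S3, S4}
  #2: {S2, S3, S4}
  #3: {S1, S5}
  #4: {S1}
  #5: {S1, S5}
No single site covers all 5 demand points.
But {#2, #3} covers everything, so the minimum is 2.

2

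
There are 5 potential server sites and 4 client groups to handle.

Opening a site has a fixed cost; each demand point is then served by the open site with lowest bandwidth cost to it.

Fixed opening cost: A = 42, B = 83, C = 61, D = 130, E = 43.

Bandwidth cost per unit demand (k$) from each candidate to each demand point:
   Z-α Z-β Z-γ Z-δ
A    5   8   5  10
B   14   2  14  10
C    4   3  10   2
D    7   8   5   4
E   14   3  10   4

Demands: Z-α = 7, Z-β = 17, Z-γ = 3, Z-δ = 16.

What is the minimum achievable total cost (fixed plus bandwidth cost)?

Open {C}: assign each demand point to its cheapest open site.
  Z-α→C 7×4=28, Z-β→C 17×3=51, Z-γ→C 3×10=30, Z-δ→C 16×2=32
  bandwidth cost 141, fixed 61 → total 202.
Compare {A, C}: bandwidth cost 126 + fixed 103 = 229.
Compare {C, E}: bandwidth cost 141 + fixed 104 = 245.
Compare {A, E}: bandwidth cost 165 + fixed 85 = 250.
All other subsets cost ≥ 229. Minimum total cost: 202.

202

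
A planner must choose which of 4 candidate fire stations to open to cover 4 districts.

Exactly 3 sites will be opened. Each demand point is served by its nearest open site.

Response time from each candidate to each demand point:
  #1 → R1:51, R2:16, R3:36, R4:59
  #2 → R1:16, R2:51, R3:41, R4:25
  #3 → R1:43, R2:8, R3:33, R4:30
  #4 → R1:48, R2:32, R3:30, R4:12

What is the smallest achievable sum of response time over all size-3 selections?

Open {#2, #3, #4}.
  R1→#2 16, R2→#3 8, R3→#4 30, R4→#4 12  ⇒ total 66.
Compare {#1, #2, #4}: total 74.
Compare {#1, #2, #3}: total 82.
No size-3 selection does better; minimum is 66.

66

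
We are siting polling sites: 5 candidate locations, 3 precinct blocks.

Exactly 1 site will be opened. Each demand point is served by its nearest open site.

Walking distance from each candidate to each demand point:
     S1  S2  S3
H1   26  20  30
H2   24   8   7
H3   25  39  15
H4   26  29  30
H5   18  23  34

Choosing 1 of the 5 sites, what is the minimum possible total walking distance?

Open {H2}.
  S1→H2 24, S2→H2 8, S3→H2 7  ⇒ total 39.
Compare {H5}: total 75.
Compare {H1}: total 76.
No size-1 selection does better; minimum is 39.

39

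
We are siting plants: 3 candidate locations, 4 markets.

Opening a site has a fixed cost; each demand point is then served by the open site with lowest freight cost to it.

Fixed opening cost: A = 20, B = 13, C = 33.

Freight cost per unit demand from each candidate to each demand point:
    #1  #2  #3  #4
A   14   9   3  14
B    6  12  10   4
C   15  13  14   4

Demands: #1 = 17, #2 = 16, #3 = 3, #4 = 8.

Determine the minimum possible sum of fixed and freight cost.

Open {A, B}: assign each demand point to its cheapest open site.
  #1→B 17×6=102, #2→A 16×9=144, #3→A 3×3=9, #4→B 8×4=32
  freight cost 287, fixed 33 → total 320.
Compare {A, B, C}: freight cost 287 + fixed 66 = 353.
Compare {B}: freight cost 356 + fixed 13 = 369.
Compare {B, C}: freight cost 356 + fixed 46 = 402.
All other subsets cost ≥ 353. Minimum total cost: 320.

320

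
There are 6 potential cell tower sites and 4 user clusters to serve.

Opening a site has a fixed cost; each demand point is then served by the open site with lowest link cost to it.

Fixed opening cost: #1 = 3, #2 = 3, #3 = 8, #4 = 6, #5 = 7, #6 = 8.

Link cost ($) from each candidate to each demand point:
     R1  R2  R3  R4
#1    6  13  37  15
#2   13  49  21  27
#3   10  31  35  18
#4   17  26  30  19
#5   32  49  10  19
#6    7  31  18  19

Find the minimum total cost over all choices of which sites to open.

54

Open {#1, #5}: assign each demand point to its cheapest open site.
  R1→#1 6, R2→#1 13, R3→#5 10, R4→#1 15
  link cost 44, fixed 10 → total 54.
Compare {#1, #2, #5}: link cost 44 + fixed 13 = 57.
Compare {#1, #4, #5}: link cost 44 + fixed 16 = 60.
Compare {#1, #2}: link cost 55 + fixed 6 = 61.
All other subsets cost ≥ 57. Minimum total cost: 54.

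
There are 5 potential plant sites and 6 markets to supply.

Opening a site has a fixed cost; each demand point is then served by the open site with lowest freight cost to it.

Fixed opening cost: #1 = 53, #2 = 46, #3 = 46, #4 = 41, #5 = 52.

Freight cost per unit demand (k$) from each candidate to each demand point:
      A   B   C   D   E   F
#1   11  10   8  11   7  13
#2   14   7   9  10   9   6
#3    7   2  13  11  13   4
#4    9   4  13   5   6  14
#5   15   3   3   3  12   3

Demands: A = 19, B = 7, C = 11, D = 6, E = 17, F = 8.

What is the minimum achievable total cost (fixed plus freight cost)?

Open {#4, #5}: assign each demand point to its cheapest open site.
  A→#4 19×9=171, B→#5 7×3=21, C→#5 11×3=33, D→#5 6×3=18, E→#4 17×6=102, F→#5 8×3=24
  freight cost 369, fixed 93 → total 462.
Compare {#3, #4, #5}: freight cost 324 + fixed 139 = 463.
Compare {#1, #3, #5}: freight cost 341 + fixed 151 = 492.
Compare {#2, #4, #5}: freight cost 369 + fixed 139 = 508.
All other subsets cost ≥ 463. Minimum total cost: 462.

462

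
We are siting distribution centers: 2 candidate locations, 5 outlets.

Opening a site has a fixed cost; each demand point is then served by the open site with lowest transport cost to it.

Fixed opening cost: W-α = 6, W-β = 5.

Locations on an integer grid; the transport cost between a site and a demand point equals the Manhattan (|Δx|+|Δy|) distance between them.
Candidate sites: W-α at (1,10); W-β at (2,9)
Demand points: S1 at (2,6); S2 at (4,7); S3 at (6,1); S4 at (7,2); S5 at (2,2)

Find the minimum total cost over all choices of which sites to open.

43

Open {W-β}: assign each demand point to its cheapest open site.
  S1→W-β 3, S2→W-β 4, S3→W-β 12, S4→W-β 12, S5→W-β 7
  transport cost 38, fixed 5 → total 43.
Compare {W-α, W-β}: transport cost 38 + fixed 11 = 49.
Compare {W-α}: transport cost 48 + fixed 6 = 54.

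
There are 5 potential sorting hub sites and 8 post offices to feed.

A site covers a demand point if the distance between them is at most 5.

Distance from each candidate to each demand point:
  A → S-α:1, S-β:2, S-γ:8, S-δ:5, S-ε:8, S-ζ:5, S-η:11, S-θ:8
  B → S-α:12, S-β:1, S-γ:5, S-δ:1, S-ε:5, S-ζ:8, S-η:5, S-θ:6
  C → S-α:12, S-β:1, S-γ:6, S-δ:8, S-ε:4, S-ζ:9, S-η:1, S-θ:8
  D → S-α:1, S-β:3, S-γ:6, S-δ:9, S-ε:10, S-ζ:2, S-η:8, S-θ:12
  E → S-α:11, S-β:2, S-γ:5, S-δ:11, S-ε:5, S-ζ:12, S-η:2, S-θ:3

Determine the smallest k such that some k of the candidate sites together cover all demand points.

2

Coverage sets (demand points within 5 of each site):
  A: {S-α, S-β, S-δ, S-ζ}
  B: {S-β, S-γ, S-δ, S-ε, S-η}
  C: {S-β, S-ε, S-η}
  D: {S-α, S-β, S-ζ}
  E: {S-β, S-γ, S-ε, S-η, S-θ}
No single site covers all 8 demand points.
But {A, E} covers everything, so the minimum is 2.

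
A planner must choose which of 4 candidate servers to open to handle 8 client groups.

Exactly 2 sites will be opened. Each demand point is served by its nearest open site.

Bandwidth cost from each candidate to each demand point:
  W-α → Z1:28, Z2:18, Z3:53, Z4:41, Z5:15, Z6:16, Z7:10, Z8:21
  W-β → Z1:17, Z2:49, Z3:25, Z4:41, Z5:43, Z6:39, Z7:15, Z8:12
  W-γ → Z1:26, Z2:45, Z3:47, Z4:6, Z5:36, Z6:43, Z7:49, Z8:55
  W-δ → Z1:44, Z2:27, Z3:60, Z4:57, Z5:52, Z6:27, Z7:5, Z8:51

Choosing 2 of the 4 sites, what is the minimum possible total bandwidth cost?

Open {W-α, W-β}.
  Z1→W-β 17, Z2→W-α 18, Z3→W-β 25, Z4→W-α 41, Z5→W-α 15, Z6→W-α 16, Z7→W-α 10, Z8→W-β 12  ⇒ total 154.
Compare {W-α, W-γ}: total 159.
Compare {W-β, W-γ}: total 195.
No size-2 selection does better; minimum is 154.

154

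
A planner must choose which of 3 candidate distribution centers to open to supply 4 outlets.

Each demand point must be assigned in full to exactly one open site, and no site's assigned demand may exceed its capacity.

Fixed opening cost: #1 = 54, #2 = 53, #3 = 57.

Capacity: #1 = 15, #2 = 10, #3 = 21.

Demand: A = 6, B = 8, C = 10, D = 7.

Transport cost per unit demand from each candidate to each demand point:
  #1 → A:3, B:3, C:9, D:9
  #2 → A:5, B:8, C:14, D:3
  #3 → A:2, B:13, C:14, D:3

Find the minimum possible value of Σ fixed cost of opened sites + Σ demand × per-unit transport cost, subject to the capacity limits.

314

Open {#1, #3}; cheapest assignment that respects the capacities:
  #1 (cap 15, load 14): A, B — cost 6×3 + 8×3 = 42
  #3 (cap 21, load 17): C, D — cost 10×14 + 7×3 = 161
  Shipping 203, fixed 111 → total 314.
  Any other capacity-feasible assignment to {#1, #3} ships for at least 203.
Compare {#1, #2, #3}: its best feasible assignment gives total 351.
Compare {#2, #3}: its best feasible assignment gives total 387.
Every other set of open sites that can feasibly serve all demand totals ≥ 351 even under its best assignment. Minimum: 314.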